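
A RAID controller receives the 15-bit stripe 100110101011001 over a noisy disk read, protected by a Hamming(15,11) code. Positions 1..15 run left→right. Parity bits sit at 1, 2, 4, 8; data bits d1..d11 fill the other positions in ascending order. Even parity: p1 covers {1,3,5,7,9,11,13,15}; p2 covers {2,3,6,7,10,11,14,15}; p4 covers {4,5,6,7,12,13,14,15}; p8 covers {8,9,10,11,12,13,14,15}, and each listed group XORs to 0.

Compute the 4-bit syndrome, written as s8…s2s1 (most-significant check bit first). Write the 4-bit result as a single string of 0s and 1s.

s1 (pos 1,3,5,7,9,11,13,15): 1⊕0⊕1⊕1⊕1⊕1⊕0⊕1 = 0
s2 (pos 2,3,6,7,10,11,14,15): 0⊕0⊕0⊕1⊕0⊕1⊕0⊕1 = 1
s4 (pos 4,5,6,7,12,13,14,15): 1⊕1⊕0⊕1⊕1⊕0⊕0⊕1 = 1
s8 (pos 8,9,10,11,12,13,14,15): 0⊕1⊕0⊕1⊕1⊕0⊕0⊕1 = 0
Syndrome s8…s1 = 0110 → error at position 6.

0110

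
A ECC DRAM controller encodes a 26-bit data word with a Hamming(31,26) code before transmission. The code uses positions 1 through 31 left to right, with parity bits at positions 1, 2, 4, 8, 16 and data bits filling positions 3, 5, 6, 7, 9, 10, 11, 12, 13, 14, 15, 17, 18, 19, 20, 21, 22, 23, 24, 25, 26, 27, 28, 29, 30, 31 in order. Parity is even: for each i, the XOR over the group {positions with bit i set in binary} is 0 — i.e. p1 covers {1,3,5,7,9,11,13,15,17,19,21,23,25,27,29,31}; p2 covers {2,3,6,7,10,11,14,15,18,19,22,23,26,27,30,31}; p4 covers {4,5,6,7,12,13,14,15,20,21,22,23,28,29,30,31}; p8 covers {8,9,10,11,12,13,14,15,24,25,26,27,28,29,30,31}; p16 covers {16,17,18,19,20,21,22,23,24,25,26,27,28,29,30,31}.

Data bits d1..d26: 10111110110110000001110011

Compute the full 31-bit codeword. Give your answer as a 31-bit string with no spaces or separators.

Place data at non-parity positions: p1 p2 1 p4 0 1 1 p8 1 1 1 0 1 1 0 p16 1 1 0 0 0 0 0 0 1 1 1 0 0 1 1
p1 (pos 1,3,5,7,9,11,13,15,17,19,21,23,25,27,29,31): XOR of data positions = 1⊕0⊕1⊕1⊕1⊕1⊕0⊕1⊕0⊕0⊕0⊕1⊕1⊕0⊕1 = 1
p2 (pos 2,3,6,7,10,11,14,15,18,19,22,23,26,27,30,31): XOR of data positions = 1⊕1⊕1⊕1⊕1⊕1⊕0⊕1⊕0⊕0⊕0⊕1⊕1⊕1⊕1 = 1
p4 (pos 4,5,6,7,12,13,14,15,20,21,22,23,28,29,30,31): XOR of data positions = 0⊕1⊕1⊕0⊕1⊕1⊕0⊕0⊕0⊕0⊕0⊕0⊕0⊕1⊕1 = 0
p8 (pos 8,9,10,11,12,13,14,15,24,25,26,27,28,29,30,31): XOR of data positions = 1⊕1⊕1⊕0⊕1⊕1⊕0⊕0⊕1⊕1⊕1⊕0⊕0⊕1⊕1 = 0
p16 (pos 16,17,18,19,20,21,22,23,24,25,26,27,28,29,30,31): XOR of data positions = 1⊕1⊕0⊕0⊕0⊕0⊕0⊕0⊕1⊕1⊕1⊕0⊕0⊕1⊕1 = 1
Codeword: 1110011011101101110000001110011

1110011011101101110000001110011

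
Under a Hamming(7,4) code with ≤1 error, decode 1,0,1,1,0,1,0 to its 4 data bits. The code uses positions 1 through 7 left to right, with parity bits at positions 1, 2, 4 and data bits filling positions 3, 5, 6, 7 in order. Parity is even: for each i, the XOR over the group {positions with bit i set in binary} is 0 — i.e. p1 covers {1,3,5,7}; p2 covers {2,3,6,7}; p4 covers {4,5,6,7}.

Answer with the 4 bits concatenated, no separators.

s1 (pos 1,3,5,7): 1⊕1⊕0⊕0 = 0
s2 (pos 2,3,6,7): 0⊕1⊕1⊕0 = 0
s4 (pos 4,5,6,7): 1⊕0⊕1⊕0 = 0
Syndrome s4…s1 = 000 → no error.
Read data bits from positions 3,5,6,7: 1010

1010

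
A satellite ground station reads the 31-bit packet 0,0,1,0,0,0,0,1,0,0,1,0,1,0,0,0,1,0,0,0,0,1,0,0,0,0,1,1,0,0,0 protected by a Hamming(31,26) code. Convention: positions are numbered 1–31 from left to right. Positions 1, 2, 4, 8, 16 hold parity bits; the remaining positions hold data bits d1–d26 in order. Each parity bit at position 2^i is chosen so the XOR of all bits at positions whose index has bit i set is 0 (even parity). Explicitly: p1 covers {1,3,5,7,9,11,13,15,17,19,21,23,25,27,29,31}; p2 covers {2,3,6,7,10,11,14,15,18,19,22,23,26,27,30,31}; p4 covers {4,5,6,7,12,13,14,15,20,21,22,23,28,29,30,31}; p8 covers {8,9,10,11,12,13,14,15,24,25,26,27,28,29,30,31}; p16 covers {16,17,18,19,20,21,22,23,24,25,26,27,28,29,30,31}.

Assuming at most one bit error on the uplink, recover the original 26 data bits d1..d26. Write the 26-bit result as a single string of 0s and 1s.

s1 (pos 1,3,5,7,9,11,13,15,17,19,21,23,25,27,29,31): 0⊕1⊕0⊕0⊕0⊕1⊕1⊕0⊕1⊕0⊕0⊕0⊕0⊕1⊕0⊕0 = 1
s2 (pos 2,3,6,7,10,11,14,15,18,19,22,23,26,27,30,31): 0⊕1⊕0⊕0⊕0⊕1⊕0⊕0⊕0⊕0⊕1⊕0⊕0⊕1⊕0⊕0 = 0
s4 (pos 4,5,6,7,12,13,14,15,20,21,22,23,28,29,30,31): 0⊕0⊕0⊕0⊕0⊕1⊕0⊕0⊕0⊕0⊕1⊕0⊕1⊕0⊕0⊕0 = 1
s8 (pos 8,9,10,11,12,13,14,15,24,25,26,27,28,29,30,31): 1⊕0⊕0⊕1⊕0⊕1⊕0⊕0⊕0⊕0⊕0⊕1⊕1⊕0⊕0⊕0 = 1
s16 (pos 16,17,18,19,20,21,22,23,24,25,26,27,28,29,30,31): 0⊕1⊕0⊕0⊕0⊕0⊕1⊕0⊕0⊕0⊕0⊕1⊕1⊕0⊕0⊕0 = 0
Syndrome s16…s1 = 01101 → error at position 13.
Flip position 13: 0010000100101000100001000011000 → 0010000100100000100001000011000
Read data bits from positions 3,5,6,7,9,10,11,12,13,14,15,17,18,19,20,21,22,23,24,25,26,27,28,29,30,31: 10000010000100001000011000

10000010000100001000011000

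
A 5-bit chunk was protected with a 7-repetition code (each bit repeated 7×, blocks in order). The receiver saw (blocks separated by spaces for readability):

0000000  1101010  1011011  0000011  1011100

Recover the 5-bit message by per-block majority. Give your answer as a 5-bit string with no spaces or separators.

Block 1 (0000000): 0 ones → 0
Block 2 (1101010): 4 ones → 1
Block 3 (1011011): 5 ones → 1
Block 4 (0000011): 2 ones → 0
Block 5 (1011100): 4 ones → 1

01101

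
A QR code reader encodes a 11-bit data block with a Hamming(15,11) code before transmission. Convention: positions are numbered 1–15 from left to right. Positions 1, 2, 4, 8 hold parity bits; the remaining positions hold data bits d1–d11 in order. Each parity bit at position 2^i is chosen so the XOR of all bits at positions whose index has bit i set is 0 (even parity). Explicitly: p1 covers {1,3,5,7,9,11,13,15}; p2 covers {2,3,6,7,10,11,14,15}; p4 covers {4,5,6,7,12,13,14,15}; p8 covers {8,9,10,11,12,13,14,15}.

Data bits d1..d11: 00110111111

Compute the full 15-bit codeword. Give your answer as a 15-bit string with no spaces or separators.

000001100111111

Place data at non-parity positions: p1 p2 0 p4 0 1 1 p8 0 1 1 1 1 1 1
p1 (pos 1,3,5,7,9,11,13,15): XOR of data positions = 0⊕0⊕1⊕0⊕1⊕1⊕1 = 0
p2 (pos 2,3,6,7,10,11,14,15): XOR of data positions = 0⊕1⊕1⊕1⊕1⊕1⊕1 = 0
p4 (pos 4,5,6,7,12,13,14,15): XOR of data positions = 0⊕1⊕1⊕1⊕1⊕1⊕1 = 0
p8 (pos 8,9,10,11,12,13,14,15): XOR of data positions = 0⊕1⊕1⊕1⊕1⊕1⊕1 = 0
Codeword: 000001100111111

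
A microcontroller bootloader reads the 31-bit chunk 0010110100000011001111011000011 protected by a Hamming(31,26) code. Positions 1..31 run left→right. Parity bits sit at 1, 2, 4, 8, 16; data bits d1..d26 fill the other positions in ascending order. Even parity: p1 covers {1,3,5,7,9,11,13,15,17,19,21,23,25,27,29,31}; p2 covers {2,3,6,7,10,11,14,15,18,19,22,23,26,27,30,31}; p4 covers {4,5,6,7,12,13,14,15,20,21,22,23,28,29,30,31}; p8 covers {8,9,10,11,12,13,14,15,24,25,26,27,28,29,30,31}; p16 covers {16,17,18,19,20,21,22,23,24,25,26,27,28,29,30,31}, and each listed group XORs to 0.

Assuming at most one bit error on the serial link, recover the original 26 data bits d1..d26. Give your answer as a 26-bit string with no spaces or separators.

11100000001000111011000011

s1 (pos 1,3,5,7,9,11,13,15,17,19,21,23,25,27,29,31): 0⊕1⊕1⊕0⊕0⊕0⊕0⊕1⊕0⊕1⊕1⊕0⊕1⊕0⊕0⊕1 = 1
s2 (pos 2,3,6,7,10,11,14,15,18,19,22,23,26,27,30,31): 0⊕1⊕1⊕0⊕0⊕0⊕0⊕1⊕0⊕1⊕1⊕0⊕0⊕0⊕1⊕1 = 1
s4 (pos 4,5,6,7,12,13,14,15,20,21,22,23,28,29,30,31): 0⊕1⊕1⊕0⊕0⊕0⊕0⊕1⊕1⊕1⊕1⊕0⊕0⊕0⊕1⊕1 = 0
s8 (pos 8,9,10,11,12,13,14,15,24,25,26,27,28,29,30,31): 1⊕0⊕0⊕0⊕0⊕0⊕0⊕1⊕1⊕1⊕0⊕0⊕0⊕0⊕1⊕1 = 0
s16 (pos 16,17,18,19,20,21,22,23,24,25,26,27,28,29,30,31): 1⊕0⊕0⊕1⊕1⊕1⊕1⊕0⊕1⊕1⊕0⊕0⊕0⊕0⊕1⊕1 = 1
Syndrome s16…s1 = 10011 → error at position 19.
Flip position 19: 0010110100000011001111011000011 → 0010110100000011000111011000011
Read data bits from positions 3,5,6,7,9,10,11,12,13,14,15,17,18,19,20,21,22,23,24,25,26,27,28,29,30,31: 11100000001000111011000011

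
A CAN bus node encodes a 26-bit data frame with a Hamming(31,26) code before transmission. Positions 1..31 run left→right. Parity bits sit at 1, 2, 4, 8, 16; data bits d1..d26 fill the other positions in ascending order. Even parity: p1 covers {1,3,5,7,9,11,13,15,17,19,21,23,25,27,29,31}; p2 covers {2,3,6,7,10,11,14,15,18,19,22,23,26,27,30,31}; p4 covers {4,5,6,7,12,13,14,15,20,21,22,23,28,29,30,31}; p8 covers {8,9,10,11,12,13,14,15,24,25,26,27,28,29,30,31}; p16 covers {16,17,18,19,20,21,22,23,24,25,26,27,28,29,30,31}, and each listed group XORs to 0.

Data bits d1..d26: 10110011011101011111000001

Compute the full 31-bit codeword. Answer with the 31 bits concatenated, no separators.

0011011100110110101011111000001

Place data at non-parity positions: p1 p2 1 p4 0 1 1 p8 0 0 1 1 0 1 1 p16 1 0 1 0 1 1 1 1 1 0 0 0 0 0 1
p1 (pos 1,3,5,7,9,11,13,15,17,19,21,23,25,27,29,31): XOR of data positions = 1⊕0⊕1⊕0⊕1⊕0⊕1⊕1⊕1⊕1⊕1⊕1⊕0⊕0⊕1 = 0
p2 (pos 2,3,6,7,10,11,14,15,18,19,22,23,26,27,30,31): XOR of data positions = 1⊕1⊕1⊕0⊕1⊕1⊕1⊕0⊕1⊕1⊕1⊕0⊕0⊕0⊕1 = 0
p4 (pos 4,5,6,7,12,13,14,15,20,21,22,23,28,29,30,31): XOR of data positions = 0⊕1⊕1⊕1⊕0⊕1⊕1⊕0⊕1⊕1⊕1⊕0⊕0⊕0⊕1 = 1
p8 (pos 8,9,10,11,12,13,14,15,24,25,26,27,28,29,30,31): XOR of data positions = 0⊕0⊕1⊕1⊕0⊕1⊕1⊕1⊕1⊕0⊕0⊕0⊕0⊕0⊕1 = 1
p16 (pos 16,17,18,19,20,21,22,23,24,25,26,27,28,29,30,31): XOR of data positions = 1⊕0⊕1⊕0⊕1⊕1⊕1⊕1⊕1⊕0⊕0⊕0⊕0⊕0⊕1 = 0
Codeword: 0011011100110110101011111000001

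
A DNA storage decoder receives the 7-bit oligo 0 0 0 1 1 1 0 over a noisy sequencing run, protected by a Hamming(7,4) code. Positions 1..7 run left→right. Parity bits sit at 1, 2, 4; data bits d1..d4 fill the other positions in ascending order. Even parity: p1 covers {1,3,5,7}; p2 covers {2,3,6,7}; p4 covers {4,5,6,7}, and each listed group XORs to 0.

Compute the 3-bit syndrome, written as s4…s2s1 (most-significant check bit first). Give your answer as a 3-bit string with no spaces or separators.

s1 (pos 1,3,5,7): 0⊕0⊕1⊕0 = 1
s2 (pos 2,3,6,7): 0⊕0⊕1⊕0 = 1
s4 (pos 4,5,6,7): 1⊕1⊕1⊕0 = 1
Syndrome s4…s1 = 111 → error at position 7.

111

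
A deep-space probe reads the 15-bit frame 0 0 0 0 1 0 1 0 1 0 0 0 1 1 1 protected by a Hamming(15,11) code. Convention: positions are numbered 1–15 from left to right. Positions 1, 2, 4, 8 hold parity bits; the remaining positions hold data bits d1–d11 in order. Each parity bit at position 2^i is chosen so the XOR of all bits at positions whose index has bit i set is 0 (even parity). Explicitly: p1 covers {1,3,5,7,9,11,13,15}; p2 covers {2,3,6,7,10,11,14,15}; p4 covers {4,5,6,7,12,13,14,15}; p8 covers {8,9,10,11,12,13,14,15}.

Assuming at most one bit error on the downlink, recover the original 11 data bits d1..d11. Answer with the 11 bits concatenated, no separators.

01001000111

s1 (pos 1,3,5,7,9,11,13,15): 0⊕0⊕1⊕1⊕1⊕0⊕1⊕1 = 1
s2 (pos 2,3,6,7,10,11,14,15): 0⊕0⊕0⊕1⊕0⊕0⊕1⊕1 = 1
s4 (pos 4,5,6,7,12,13,14,15): 0⊕1⊕0⊕1⊕0⊕1⊕1⊕1 = 1
s8 (pos 8,9,10,11,12,13,14,15): 0⊕1⊕0⊕0⊕0⊕1⊕1⊕1 = 0
Syndrome s8…s1 = 0111 → error at position 7.
Flip position 7: 000010101000111 → 000010001000111
Read data bits from positions 3,5,6,7,9,10,11,12,13,14,15: 01001000111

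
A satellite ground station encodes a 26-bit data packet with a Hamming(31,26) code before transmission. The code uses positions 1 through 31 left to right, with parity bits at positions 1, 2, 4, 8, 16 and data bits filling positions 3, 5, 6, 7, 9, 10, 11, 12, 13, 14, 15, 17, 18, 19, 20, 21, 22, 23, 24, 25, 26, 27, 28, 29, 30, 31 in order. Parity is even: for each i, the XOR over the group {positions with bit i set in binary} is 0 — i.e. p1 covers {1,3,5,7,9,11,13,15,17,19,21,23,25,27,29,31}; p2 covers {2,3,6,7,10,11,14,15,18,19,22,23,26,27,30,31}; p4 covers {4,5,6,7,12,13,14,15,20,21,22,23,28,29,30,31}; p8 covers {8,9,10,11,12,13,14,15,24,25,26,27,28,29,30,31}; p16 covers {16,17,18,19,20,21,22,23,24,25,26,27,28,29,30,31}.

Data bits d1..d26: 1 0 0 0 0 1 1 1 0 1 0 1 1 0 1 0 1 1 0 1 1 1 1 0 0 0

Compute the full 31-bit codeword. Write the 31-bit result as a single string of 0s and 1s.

0110000001110101110101101111000

Place data at non-parity positions: p1 p2 1 p4 0 0 0 p8 0 1 1 1 0 1 0 p16 1 1 0 1 0 1 1 0 1 1 1 1 0 0 0
p1 (pos 1,3,5,7,9,11,13,15,17,19,21,23,25,27,29,31): XOR of data positions = 1⊕0⊕0⊕0⊕1⊕0⊕0⊕1⊕0⊕0⊕1⊕1⊕1⊕0⊕0 = 0
p2 (pos 2,3,6,7,10,11,14,15,18,19,22,23,26,27,30,31): XOR of data positions = 1⊕0⊕0⊕1⊕1⊕1⊕0⊕1⊕0⊕1⊕1⊕1⊕1⊕0⊕0 = 1
p4 (pos 4,5,6,7,12,13,14,15,20,21,22,23,28,29,30,31): XOR of data positions = 0⊕0⊕0⊕1⊕0⊕1⊕0⊕1⊕0⊕1⊕1⊕1⊕0⊕0⊕0 = 0
p8 (pos 8,9,10,11,12,13,14,15,24,25,26,27,28,29,30,31): XOR of data positions = 0⊕1⊕1⊕1⊕0⊕1⊕0⊕0⊕1⊕1⊕1⊕1⊕0⊕0⊕0 = 0
p16 (pos 16,17,18,19,20,21,22,23,24,25,26,27,28,29,30,31): XOR of data positions = 1⊕1⊕0⊕1⊕0⊕1⊕1⊕0⊕1⊕1⊕1⊕1⊕0⊕0⊕0 = 1
Codeword: 0110000001110101110101101111000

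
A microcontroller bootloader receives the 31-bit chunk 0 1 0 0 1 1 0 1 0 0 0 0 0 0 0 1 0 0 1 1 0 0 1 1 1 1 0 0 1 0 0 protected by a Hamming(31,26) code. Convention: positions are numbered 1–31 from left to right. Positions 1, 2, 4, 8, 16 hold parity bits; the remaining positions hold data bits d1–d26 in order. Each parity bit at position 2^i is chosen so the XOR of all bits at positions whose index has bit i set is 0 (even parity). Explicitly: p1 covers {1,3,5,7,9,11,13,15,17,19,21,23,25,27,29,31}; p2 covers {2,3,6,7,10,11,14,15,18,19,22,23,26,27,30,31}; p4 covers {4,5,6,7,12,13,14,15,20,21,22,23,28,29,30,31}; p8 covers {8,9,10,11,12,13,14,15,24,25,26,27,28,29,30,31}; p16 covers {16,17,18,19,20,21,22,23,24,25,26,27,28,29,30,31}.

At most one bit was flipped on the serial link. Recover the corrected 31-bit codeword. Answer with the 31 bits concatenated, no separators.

s1 (pos 1,3,5,7,9,11,13,15,17,19,21,23,25,27,29,31): 0⊕0⊕1⊕0⊕0⊕0⊕0⊕0⊕0⊕1⊕0⊕1⊕1⊕0⊕1⊕0 = 1
s2 (pos 2,3,6,7,10,11,14,15,18,19,22,23,26,27,30,31): 1⊕0⊕1⊕0⊕0⊕0⊕0⊕0⊕0⊕1⊕0⊕1⊕1⊕0⊕0⊕0 = 1
s4 (pos 4,5,6,7,12,13,14,15,20,21,22,23,28,29,30,31): 0⊕1⊕1⊕0⊕0⊕0⊕0⊕0⊕1⊕0⊕0⊕1⊕0⊕1⊕0⊕0 = 1
s8 (pos 8,9,10,11,12,13,14,15,24,25,26,27,28,29,30,31): 1⊕0⊕0⊕0⊕0⊕0⊕0⊕0⊕1⊕1⊕1⊕0⊕0⊕1⊕0⊕0 = 1
s16 (pos 16,17,18,19,20,21,22,23,24,25,26,27,28,29,30,31): 1⊕0⊕0⊕1⊕1⊕0⊕0⊕1⊕1⊕1⊕1⊕0⊕0⊕1⊕0⊕0 = 0
Syndrome s16…s1 = 01111 → error at position 15.
Flip position 15: 0100110100000001001100111100100 → 0100110100000011001100111100100

0100110100000011001100111100100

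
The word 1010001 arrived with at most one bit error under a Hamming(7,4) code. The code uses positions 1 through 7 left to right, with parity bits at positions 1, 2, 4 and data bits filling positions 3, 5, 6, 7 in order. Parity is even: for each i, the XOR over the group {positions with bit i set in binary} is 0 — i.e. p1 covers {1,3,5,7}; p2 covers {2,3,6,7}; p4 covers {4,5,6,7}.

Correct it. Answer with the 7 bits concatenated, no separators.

1010101

s1 (pos 1,3,5,7): 1⊕1⊕0⊕1 = 1
s2 (pos 2,3,6,7): 0⊕1⊕0⊕1 = 0
s4 (pos 4,5,6,7): 0⊕0⊕0⊕1 = 1
Syndrome s4…s1 = 101 → error at position 5.
Flip position 5: 1010001 → 1010101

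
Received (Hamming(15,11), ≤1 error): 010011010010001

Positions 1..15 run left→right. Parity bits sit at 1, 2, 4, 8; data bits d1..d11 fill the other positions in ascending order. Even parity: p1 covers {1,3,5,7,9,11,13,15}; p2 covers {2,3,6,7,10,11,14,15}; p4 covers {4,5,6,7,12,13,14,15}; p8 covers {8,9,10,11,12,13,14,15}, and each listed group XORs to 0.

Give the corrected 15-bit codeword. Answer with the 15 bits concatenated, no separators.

010011010010101

s1 (pos 1,3,5,7,9,11,13,15): 0⊕0⊕1⊕0⊕0⊕1⊕0⊕1 = 1
s2 (pos 2,3,6,7,10,11,14,15): 1⊕0⊕1⊕0⊕0⊕1⊕0⊕1 = 0
s4 (pos 4,5,6,7,12,13,14,15): 0⊕1⊕1⊕0⊕0⊕0⊕0⊕1 = 1
s8 (pos 8,9,10,11,12,13,14,15): 1⊕0⊕0⊕1⊕0⊕0⊕0⊕1 = 1
Syndrome s8…s1 = 1101 → error at position 13.
Flip position 13: 010011010010001 → 010011010010101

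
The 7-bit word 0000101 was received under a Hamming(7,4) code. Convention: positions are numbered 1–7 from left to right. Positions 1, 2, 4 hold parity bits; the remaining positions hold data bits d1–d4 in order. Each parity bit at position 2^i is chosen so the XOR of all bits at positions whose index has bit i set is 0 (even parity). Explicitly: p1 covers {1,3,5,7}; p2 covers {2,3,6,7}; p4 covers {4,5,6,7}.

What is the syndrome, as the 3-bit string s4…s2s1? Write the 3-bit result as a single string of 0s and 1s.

010

s1 (pos 1,3,5,7): 0⊕0⊕1⊕1 = 0
s2 (pos 2,3,6,7): 0⊕0⊕0⊕1 = 1
s4 (pos 4,5,6,7): 0⊕1⊕0⊕1 = 0
Syndrome s4…s1 = 010 → error at position 2.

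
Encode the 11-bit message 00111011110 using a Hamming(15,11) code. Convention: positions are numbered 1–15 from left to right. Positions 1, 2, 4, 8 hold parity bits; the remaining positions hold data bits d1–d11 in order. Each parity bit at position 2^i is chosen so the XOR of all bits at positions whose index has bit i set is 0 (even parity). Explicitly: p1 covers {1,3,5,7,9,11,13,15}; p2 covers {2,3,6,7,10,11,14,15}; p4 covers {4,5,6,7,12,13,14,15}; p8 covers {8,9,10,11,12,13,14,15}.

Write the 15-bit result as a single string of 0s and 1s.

000101111011110

Place data at non-parity positions: p1 p2 0 p4 0 1 1 p8 1 0 1 1 1 1 0
p1 (pos 1,3,5,7,9,11,13,15): XOR of data positions = 0⊕0⊕1⊕1⊕1⊕1⊕0 = 0
p2 (pos 2,3,6,7,10,11,14,15): XOR of data positions = 0⊕1⊕1⊕0⊕1⊕1⊕0 = 0
p4 (pos 4,5,6,7,12,13,14,15): XOR of data positions = 0⊕1⊕1⊕1⊕1⊕1⊕0 = 1
p8 (pos 8,9,10,11,12,13,14,15): XOR of data positions = 1⊕0⊕1⊕1⊕1⊕1⊕0 = 1
Codeword: 000101111011110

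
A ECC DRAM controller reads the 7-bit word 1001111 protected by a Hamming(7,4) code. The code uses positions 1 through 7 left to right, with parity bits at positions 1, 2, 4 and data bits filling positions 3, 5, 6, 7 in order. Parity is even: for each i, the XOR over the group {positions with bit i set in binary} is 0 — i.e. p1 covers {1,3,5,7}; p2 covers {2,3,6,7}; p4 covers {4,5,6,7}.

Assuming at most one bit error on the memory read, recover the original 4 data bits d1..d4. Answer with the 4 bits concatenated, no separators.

s1 (pos 1,3,5,7): 1⊕0⊕1⊕1 = 1
s2 (pos 2,3,6,7): 0⊕0⊕1⊕1 = 0
s4 (pos 4,5,6,7): 1⊕1⊕1⊕1 = 0
Syndrome s4…s1 = 001 → error at position 1.
Flip position 1: 1001111 → 0001111
Read data bits from positions 3,5,6,7: 0111

0111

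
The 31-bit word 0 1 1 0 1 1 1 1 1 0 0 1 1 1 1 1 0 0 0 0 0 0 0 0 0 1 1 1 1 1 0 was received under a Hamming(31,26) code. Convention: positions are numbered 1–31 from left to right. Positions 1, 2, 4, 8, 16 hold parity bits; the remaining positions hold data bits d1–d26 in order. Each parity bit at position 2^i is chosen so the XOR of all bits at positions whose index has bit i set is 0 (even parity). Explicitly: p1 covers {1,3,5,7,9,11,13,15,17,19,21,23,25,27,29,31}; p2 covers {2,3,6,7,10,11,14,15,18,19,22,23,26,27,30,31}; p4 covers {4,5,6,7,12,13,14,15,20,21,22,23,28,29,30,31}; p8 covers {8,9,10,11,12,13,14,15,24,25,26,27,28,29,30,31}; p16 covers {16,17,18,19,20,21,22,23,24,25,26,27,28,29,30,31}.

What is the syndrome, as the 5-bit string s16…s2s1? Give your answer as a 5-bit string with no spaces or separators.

01010

s1 (pos 1,3,5,7,9,11,13,15,17,19,21,23,25,27,29,31): 0⊕1⊕1⊕1⊕1⊕0⊕1⊕1⊕0⊕0⊕0⊕0⊕0⊕1⊕1⊕0 = 0
s2 (pos 2,3,6,7,10,11,14,15,18,19,22,23,26,27,30,31): 1⊕1⊕1⊕1⊕0⊕0⊕1⊕1⊕0⊕0⊕0⊕0⊕1⊕1⊕1⊕0 = 1
s4 (pos 4,5,6,7,12,13,14,15,20,21,22,23,28,29,30,31): 0⊕1⊕1⊕1⊕1⊕1⊕1⊕1⊕0⊕0⊕0⊕0⊕1⊕1⊕1⊕0 = 0
s8 (pos 8,9,10,11,12,13,14,15,24,25,26,27,28,29,30,31): 1⊕1⊕0⊕0⊕1⊕1⊕1⊕1⊕0⊕0⊕1⊕1⊕1⊕1⊕1⊕0 = 1
s16 (pos 16,17,18,19,20,21,22,23,24,25,26,27,28,29,30,31): 1⊕0⊕0⊕0⊕0⊕0⊕0⊕0⊕0⊕0⊕1⊕1⊕1⊕1⊕1⊕0 = 0
Syndrome s16…s1 = 01010 → error at position 10.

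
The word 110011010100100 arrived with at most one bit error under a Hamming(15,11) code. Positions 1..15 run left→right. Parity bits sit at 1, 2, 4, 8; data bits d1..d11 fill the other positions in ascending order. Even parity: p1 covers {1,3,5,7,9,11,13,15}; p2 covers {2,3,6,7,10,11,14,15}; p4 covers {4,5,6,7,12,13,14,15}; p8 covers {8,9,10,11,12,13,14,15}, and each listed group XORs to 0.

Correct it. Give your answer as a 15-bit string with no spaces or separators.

110011010100101

s1 (pos 1,3,5,7,9,11,13,15): 1⊕0⊕1⊕0⊕0⊕0⊕1⊕0 = 1
s2 (pos 2,3,6,7,10,11,14,15): 1⊕0⊕1⊕0⊕1⊕0⊕0⊕0 = 1
s4 (pos 4,5,6,7,12,13,14,15): 0⊕1⊕1⊕0⊕0⊕1⊕0⊕0 = 1
s8 (pos 8,9,10,11,12,13,14,15): 1⊕0⊕1⊕0⊕0⊕1⊕0⊕0 = 1
Syndrome s8…s1 = 1111 → error at position 15.
Flip position 15: 110011010100100 → 110011010100101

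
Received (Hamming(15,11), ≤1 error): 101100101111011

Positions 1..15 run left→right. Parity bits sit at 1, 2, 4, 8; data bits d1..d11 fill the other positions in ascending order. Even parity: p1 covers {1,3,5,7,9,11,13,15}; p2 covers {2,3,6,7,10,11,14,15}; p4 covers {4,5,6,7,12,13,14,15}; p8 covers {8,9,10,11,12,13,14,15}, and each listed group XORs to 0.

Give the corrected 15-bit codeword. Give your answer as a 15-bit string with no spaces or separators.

s1 (pos 1,3,5,7,9,11,13,15): 1⊕1⊕0⊕1⊕1⊕1⊕0⊕1 = 0
s2 (pos 2,3,6,7,10,11,14,15): 0⊕1⊕0⊕1⊕1⊕1⊕1⊕1 = 0
s4 (pos 4,5,6,7,12,13,14,15): 1⊕0⊕0⊕1⊕1⊕0⊕1⊕1 = 1
s8 (pos 8,9,10,11,12,13,14,15): 0⊕1⊕1⊕1⊕1⊕0⊕1⊕1 = 0
Syndrome s8…s1 = 0100 → error at position 4.
Flip position 4: 101100101111011 → 101000101111011

101000101111011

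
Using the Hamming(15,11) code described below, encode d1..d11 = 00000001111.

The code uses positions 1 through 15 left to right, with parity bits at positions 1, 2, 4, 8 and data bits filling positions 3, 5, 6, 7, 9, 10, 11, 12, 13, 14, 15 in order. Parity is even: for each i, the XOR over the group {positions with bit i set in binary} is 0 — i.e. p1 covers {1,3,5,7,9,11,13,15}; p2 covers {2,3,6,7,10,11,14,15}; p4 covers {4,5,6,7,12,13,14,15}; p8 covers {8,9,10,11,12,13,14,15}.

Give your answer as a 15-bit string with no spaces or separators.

000000000001111

Place data at non-parity positions: p1 p2 0 p4 0 0 0 p8 0 0 0 1 1 1 1
p1 (pos 1,3,5,7,9,11,13,15): XOR of data positions = 0⊕0⊕0⊕0⊕0⊕1⊕1 = 0
p2 (pos 2,3,6,7,10,11,14,15): XOR of data positions = 0⊕0⊕0⊕0⊕0⊕1⊕1 = 0
p4 (pos 4,5,6,7,12,13,14,15): XOR of data positions = 0⊕0⊕0⊕1⊕1⊕1⊕1 = 0
p8 (pos 8,9,10,11,12,13,14,15): XOR of data positions = 0⊕0⊕0⊕1⊕1⊕1⊕1 = 0
Codeword: 000000000001111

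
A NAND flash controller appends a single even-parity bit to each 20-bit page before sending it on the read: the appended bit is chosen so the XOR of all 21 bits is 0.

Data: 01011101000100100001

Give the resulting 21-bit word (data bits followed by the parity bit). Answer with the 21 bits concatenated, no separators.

010111010001001000010

XOR of the 20 data bits: 0⊕1⊕0⊕1⊕1⊕1⊕0⊕1⊕0⊕0⊕0⊕1⊕0⊕0⊕1⊕0⊕0⊕0⊕0⊕1 = 0
Parity bit = 0 (so all 21 bits XOR to 0).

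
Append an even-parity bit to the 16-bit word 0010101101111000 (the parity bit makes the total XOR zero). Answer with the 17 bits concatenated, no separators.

XOR of the 16 data bits: 0⊕0⊕1⊕0⊕1⊕0⊕1⊕1⊕0⊕1⊕1⊕1⊕1⊕0⊕0⊕0 = 0
Parity bit = 0 (so all 17 bits XOR to 0).

00101011011110000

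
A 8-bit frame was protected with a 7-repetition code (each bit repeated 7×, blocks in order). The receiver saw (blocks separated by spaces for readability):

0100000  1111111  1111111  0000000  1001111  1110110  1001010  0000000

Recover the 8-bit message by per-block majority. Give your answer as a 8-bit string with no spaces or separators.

01101100

Block 1 (0100000): 1 one → 0
Block 2 (1111111): 7 ones → 1
Block 3 (1111111): 7 ones → 1
Block 4 (0000000): 0 ones → 0
Block 5 (1001111): 5 ones → 1
Block 6 (1110110): 5 ones → 1
Block 7 (1001010): 3 ones → 0
Block 8 (0000000): 0 ones → 0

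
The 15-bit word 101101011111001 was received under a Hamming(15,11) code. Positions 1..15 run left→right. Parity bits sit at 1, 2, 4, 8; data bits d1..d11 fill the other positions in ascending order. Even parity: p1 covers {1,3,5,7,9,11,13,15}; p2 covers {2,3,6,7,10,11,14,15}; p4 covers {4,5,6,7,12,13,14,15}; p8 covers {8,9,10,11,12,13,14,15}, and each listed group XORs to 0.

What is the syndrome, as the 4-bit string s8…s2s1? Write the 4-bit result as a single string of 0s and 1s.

0011

s1 (pos 1,3,5,7,9,11,13,15): 1⊕1⊕0⊕0⊕1⊕1⊕0⊕1 = 1
s2 (pos 2,3,6,7,10,11,14,15): 0⊕1⊕1⊕0⊕1⊕1⊕0⊕1 = 1
s4 (pos 4,5,6,7,12,13,14,15): 1⊕0⊕1⊕0⊕1⊕0⊕0⊕1 = 0
s8 (pos 8,9,10,11,12,13,14,15): 1⊕1⊕1⊕1⊕1⊕0⊕0⊕1 = 0
Syndrome s8…s1 = 0011 → error at position 3.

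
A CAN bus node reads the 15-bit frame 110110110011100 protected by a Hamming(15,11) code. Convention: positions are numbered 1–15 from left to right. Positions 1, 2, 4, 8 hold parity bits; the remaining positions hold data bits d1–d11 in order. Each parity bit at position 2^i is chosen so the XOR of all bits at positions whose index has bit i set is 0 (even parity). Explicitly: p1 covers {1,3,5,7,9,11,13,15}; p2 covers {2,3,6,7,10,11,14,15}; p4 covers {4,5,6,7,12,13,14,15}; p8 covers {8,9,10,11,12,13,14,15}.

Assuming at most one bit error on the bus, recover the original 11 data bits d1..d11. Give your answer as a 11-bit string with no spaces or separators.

s1 (pos 1,3,5,7,9,11,13,15): 1⊕0⊕1⊕1⊕0⊕1⊕1⊕0 = 1
s2 (pos 2,3,6,7,10,11,14,15): 1⊕0⊕0⊕1⊕0⊕1⊕0⊕0 = 1
s4 (pos 4,5,6,7,12,13,14,15): 1⊕1⊕0⊕1⊕1⊕1⊕0⊕0 = 1
s8 (pos 8,9,10,11,12,13,14,15): 1⊕0⊕0⊕1⊕1⊕1⊕0⊕0 = 0
Syndrome s8…s1 = 0111 → error at position 7.
Flip position 7: 110110110011100 → 110110010011100
Read data bits from positions 3,5,6,7,9,10,11,12,13,14,15: 01000011100

01000011100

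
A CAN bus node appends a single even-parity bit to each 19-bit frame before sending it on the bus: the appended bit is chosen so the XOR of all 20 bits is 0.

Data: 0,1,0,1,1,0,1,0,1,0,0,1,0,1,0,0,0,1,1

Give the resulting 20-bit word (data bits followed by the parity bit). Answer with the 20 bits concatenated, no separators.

01011010100101000111

XOR of the 19 data bits: 0⊕1⊕0⊕1⊕1⊕0⊕1⊕0⊕1⊕0⊕0⊕1⊕0⊕1⊕0⊕0⊕0⊕1⊕1 = 1
Parity bit = 1 (so all 20 bits XOR to 0).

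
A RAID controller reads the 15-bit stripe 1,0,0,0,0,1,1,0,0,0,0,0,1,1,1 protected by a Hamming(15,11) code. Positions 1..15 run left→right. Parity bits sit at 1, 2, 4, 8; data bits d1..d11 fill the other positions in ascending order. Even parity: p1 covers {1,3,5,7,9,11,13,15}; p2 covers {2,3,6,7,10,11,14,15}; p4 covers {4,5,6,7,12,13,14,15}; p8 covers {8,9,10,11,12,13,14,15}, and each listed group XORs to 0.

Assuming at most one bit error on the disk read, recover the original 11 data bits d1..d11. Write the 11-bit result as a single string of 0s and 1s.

00110001111

s1 (pos 1,3,5,7,9,11,13,15): 1⊕0⊕0⊕1⊕0⊕0⊕1⊕1 = 0
s2 (pos 2,3,6,7,10,11,14,15): 0⊕0⊕1⊕1⊕0⊕0⊕1⊕1 = 0
s4 (pos 4,5,6,7,12,13,14,15): 0⊕0⊕1⊕1⊕0⊕1⊕1⊕1 = 1
s8 (pos 8,9,10,11,12,13,14,15): 0⊕0⊕0⊕0⊕0⊕1⊕1⊕1 = 1
Syndrome s8…s1 = 1100 → error at position 12.
Flip position 12: 100001100000111 → 100001100001111
Read data bits from positions 3,5,6,7,9,10,11,12,13,14,15: 00110001111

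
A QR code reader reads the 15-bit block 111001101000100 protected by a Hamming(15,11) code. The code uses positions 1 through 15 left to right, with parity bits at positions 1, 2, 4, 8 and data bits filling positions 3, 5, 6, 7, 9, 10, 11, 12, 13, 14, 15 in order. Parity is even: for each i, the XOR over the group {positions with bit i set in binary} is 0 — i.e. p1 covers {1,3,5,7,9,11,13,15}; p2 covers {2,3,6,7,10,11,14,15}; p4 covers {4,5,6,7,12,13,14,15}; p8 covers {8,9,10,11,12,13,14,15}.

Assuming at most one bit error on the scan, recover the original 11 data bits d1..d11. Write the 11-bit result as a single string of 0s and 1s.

11111000100

s1 (pos 1,3,5,7,9,11,13,15): 1⊕1⊕0⊕1⊕1⊕0⊕1⊕0 = 1
s2 (pos 2,3,6,7,10,11,14,15): 1⊕1⊕1⊕1⊕0⊕0⊕0⊕0 = 0
s4 (pos 4,5,6,7,12,13,14,15): 0⊕0⊕1⊕1⊕0⊕1⊕0⊕0 = 1
s8 (pos 8,9,10,11,12,13,14,15): 0⊕1⊕0⊕0⊕0⊕1⊕0⊕0 = 0
Syndrome s8…s1 = 0101 → error at position 5.
Flip position 5: 111001101000100 → 111011101000100
Read data bits from positions 3,5,6,7,9,10,11,12,13,14,15: 11111000100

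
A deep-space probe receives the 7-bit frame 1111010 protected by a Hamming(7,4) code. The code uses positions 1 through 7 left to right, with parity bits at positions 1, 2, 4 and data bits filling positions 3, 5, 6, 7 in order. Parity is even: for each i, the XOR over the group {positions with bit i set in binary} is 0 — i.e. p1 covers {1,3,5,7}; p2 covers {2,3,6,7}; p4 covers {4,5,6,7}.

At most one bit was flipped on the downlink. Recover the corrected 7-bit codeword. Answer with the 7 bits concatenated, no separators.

s1 (pos 1,3,5,7): 1⊕1⊕0⊕0 = 0
s2 (pos 2,3,6,7): 1⊕1⊕1⊕0 = 1
s4 (pos 4,5,6,7): 1⊕0⊕1⊕0 = 0
Syndrome s4…s1 = 010 → error at position 2.
Flip position 2: 1111010 → 1011010

1011010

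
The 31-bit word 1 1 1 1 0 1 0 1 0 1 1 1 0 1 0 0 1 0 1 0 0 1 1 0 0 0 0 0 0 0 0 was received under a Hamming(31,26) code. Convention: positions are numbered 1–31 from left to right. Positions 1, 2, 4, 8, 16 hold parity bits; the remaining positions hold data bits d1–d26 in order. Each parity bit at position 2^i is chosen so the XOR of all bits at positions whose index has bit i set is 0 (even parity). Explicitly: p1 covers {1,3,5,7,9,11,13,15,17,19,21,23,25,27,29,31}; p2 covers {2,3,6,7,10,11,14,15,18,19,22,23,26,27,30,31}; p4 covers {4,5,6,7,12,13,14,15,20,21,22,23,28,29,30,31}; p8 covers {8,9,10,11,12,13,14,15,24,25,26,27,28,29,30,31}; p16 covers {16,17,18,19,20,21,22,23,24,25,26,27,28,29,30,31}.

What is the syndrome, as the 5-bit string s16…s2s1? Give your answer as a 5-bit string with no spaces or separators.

01010

s1 (pos 1,3,5,7,9,11,13,15,17,19,21,23,25,27,29,31): 1⊕1⊕0⊕0⊕0⊕1⊕0⊕0⊕1⊕1⊕0⊕1⊕0⊕0⊕0⊕0 = 0
s2 (pos 2,3,6,7,10,11,14,15,18,19,22,23,26,27,30,31): 1⊕1⊕1⊕0⊕1⊕1⊕1⊕0⊕0⊕1⊕1⊕1⊕0⊕0⊕0⊕0 = 1
s4 (pos 4,5,6,7,12,13,14,15,20,21,22,23,28,29,30,31): 1⊕0⊕1⊕0⊕1⊕0⊕1⊕0⊕0⊕0⊕1⊕1⊕0⊕0⊕0⊕0 = 0
s8 (pos 8,9,10,11,12,13,14,15,24,25,26,27,28,29,30,31): 1⊕0⊕1⊕1⊕1⊕0⊕1⊕0⊕0⊕0⊕0⊕0⊕0⊕0⊕0⊕0 = 1
s16 (pos 16,17,18,19,20,21,22,23,24,25,26,27,28,29,30,31): 0⊕1⊕0⊕1⊕0⊕0⊕1⊕1⊕0⊕0⊕0⊕0⊕0⊕0⊕0⊕0 = 0
Syndrome s16…s1 = 01010 → error at position 10.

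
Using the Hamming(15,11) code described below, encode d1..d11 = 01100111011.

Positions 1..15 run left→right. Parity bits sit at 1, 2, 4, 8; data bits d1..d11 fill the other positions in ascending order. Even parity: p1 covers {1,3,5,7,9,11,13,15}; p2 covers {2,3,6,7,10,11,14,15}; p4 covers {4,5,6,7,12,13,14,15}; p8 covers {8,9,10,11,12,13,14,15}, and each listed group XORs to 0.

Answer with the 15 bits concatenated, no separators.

110111010111011

Place data at non-parity positions: p1 p2 0 p4 1 1 0 p8 0 1 1 1 0 1 1
p1 (pos 1,3,5,7,9,11,13,15): XOR of data positions = 0⊕1⊕0⊕0⊕1⊕0⊕1 = 1
p2 (pos 2,3,6,7,10,11,14,15): XOR of data positions = 0⊕1⊕0⊕1⊕1⊕1⊕1 = 1
p4 (pos 4,5,6,7,12,13,14,15): XOR of data positions = 1⊕1⊕0⊕1⊕0⊕1⊕1 = 1
p8 (pos 8,9,10,11,12,13,14,15): XOR of data positions = 0⊕1⊕1⊕1⊕0⊕1⊕1 = 1
Codeword: 110111010111011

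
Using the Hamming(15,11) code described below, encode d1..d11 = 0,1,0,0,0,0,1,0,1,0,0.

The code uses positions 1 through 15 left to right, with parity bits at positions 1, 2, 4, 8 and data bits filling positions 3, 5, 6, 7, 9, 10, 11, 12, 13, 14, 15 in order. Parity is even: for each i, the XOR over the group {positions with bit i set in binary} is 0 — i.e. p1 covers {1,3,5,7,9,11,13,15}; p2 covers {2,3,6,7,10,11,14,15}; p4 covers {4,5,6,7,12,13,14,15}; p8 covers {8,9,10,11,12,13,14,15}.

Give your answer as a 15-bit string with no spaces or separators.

110010000010100

Place data at non-parity positions: p1 p2 0 p4 1 0 0 p8 0 0 1 0 1 0 0
p1 (pos 1,3,5,7,9,11,13,15): XOR of data positions = 0⊕1⊕0⊕0⊕1⊕1⊕0 = 1
p2 (pos 2,3,6,7,10,11,14,15): XOR of data positions = 0⊕0⊕0⊕0⊕1⊕0⊕0 = 1
p4 (pos 4,5,6,7,12,13,14,15): XOR of data positions = 1⊕0⊕0⊕0⊕1⊕0⊕0 = 0
p8 (pos 8,9,10,11,12,13,14,15): XOR of data positions = 0⊕0⊕1⊕0⊕1⊕0⊕0 = 0
Codeword: 110010000010100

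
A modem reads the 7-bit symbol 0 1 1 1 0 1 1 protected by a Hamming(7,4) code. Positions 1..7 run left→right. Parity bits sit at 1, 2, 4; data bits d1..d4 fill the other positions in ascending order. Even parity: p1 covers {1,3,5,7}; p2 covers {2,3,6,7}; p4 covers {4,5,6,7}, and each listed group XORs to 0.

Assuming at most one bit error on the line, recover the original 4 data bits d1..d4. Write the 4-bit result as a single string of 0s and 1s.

s1 (pos 1,3,5,7): 0⊕1⊕0⊕1 = 0
s2 (pos 2,3,6,7): 1⊕1⊕1⊕1 = 0
s4 (pos 4,5,6,7): 1⊕0⊕1⊕1 = 1
Syndrome s4…s1 = 100 → error at position 4.
Flip position 4: 0111011 → 0110011
Read data bits from positions 3,5,6,7: 1011

1011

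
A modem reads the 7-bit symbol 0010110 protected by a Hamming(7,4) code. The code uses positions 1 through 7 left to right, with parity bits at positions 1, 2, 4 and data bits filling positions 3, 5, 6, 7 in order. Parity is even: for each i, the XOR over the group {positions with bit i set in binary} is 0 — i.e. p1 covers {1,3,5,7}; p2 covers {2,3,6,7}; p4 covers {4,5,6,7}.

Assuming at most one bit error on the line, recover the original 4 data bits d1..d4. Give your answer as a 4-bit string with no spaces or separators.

s1 (pos 1,3,5,7): 0⊕1⊕1⊕0 = 0
s2 (pos 2,3,6,7): 0⊕1⊕1⊕0 = 0
s4 (pos 4,5,6,7): 0⊕1⊕1⊕0 = 0
Syndrome s4…s1 = 000 → no error.
Read data bits from positions 3,5,6,7: 1110

1110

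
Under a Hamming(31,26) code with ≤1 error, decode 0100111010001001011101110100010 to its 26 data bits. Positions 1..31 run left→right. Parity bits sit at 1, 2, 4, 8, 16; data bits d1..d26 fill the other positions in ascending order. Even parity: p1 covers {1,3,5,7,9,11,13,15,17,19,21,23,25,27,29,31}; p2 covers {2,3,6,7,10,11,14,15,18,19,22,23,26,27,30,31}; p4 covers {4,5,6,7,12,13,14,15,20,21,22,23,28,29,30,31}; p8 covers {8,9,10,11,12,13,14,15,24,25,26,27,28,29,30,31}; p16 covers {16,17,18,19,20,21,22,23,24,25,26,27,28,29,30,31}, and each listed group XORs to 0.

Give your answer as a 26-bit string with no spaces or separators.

s1 (pos 1,3,5,7,9,11,13,15,17,19,21,23,25,27,29,31): 0⊕0⊕1⊕1⊕1⊕0⊕1⊕0⊕0⊕1⊕0⊕1⊕0⊕0⊕0⊕0 = 0
s2 (pos 2,3,6,7,10,11,14,15,18,19,22,23,26,27,30,31): 1⊕0⊕1⊕1⊕0⊕0⊕0⊕0⊕1⊕1⊕1⊕1⊕1⊕0⊕1⊕0 = 1
s4 (pos 4,5,6,7,12,13,14,15,20,21,22,23,28,29,30,31): 0⊕1⊕1⊕1⊕0⊕1⊕0⊕0⊕1⊕0⊕1⊕1⊕0⊕0⊕1⊕0 = 0
s8 (pos 8,9,10,11,12,13,14,15,24,25,26,27,28,29,30,31): 0⊕1⊕0⊕0⊕0⊕1⊕0⊕0⊕1⊕0⊕1⊕0⊕0⊕0⊕1⊕0 = 1
s16 (pos 16,17,18,19,20,21,22,23,24,25,26,27,28,29,30,31): 1⊕0⊕1⊕1⊕1⊕0⊕1⊕1⊕1⊕0⊕1⊕0⊕0⊕0⊕1⊕0 = 1
Syndrome s16…s1 = 11010 → error at position 26.
Flip position 26: 0100111010001001011101110100010 → 0100111010001001011101110000010
Read data bits from positions 3,5,6,7,9,10,11,12,13,14,15,17,18,19,20,21,22,23,24,25,26,27,28,29,30,31: 01111000100011101110000010

01111000100011101110000010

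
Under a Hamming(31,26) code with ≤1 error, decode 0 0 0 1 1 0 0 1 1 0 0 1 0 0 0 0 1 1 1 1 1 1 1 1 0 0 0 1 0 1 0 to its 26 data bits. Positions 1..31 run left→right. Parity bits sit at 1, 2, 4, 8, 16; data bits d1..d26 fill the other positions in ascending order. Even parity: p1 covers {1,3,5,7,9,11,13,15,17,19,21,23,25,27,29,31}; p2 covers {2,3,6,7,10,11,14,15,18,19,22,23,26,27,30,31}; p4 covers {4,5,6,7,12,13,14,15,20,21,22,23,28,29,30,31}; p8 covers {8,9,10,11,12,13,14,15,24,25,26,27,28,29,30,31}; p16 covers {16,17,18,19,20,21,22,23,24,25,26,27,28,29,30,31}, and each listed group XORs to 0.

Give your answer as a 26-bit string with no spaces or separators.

01101001000111111110001010

s1 (pos 1,3,5,7,9,11,13,15,17,19,21,23,25,27,29,31): 0⊕0⊕1⊕0⊕1⊕0⊕0⊕0⊕1⊕1⊕1⊕1⊕0⊕0⊕0⊕0 = 0
s2 (pos 2,3,6,7,10,11,14,15,18,19,22,23,26,27,30,31): 0⊕0⊕0⊕0⊕0⊕0⊕0⊕0⊕1⊕1⊕1⊕1⊕0⊕0⊕1⊕0 = 1
s4 (pos 4,5,6,7,12,13,14,15,20,21,22,23,28,29,30,31): 1⊕1⊕0⊕0⊕1⊕0⊕0⊕0⊕1⊕1⊕1⊕1⊕1⊕0⊕1⊕0 = 1
s8 (pos 8,9,10,11,12,13,14,15,24,25,26,27,28,29,30,31): 1⊕1⊕0⊕0⊕1⊕0⊕0⊕0⊕1⊕0⊕0⊕0⊕1⊕0⊕1⊕0 = 0
s16 (pos 16,17,18,19,20,21,22,23,24,25,26,27,28,29,30,31): 0⊕1⊕1⊕1⊕1⊕1⊕1⊕1⊕1⊕0⊕0⊕0⊕1⊕0⊕1⊕0 = 0
Syndrome s16…s1 = 00110 → error at position 6.
Flip position 6: 0001100110010000111111110001010 → 0001110110010000111111110001010
Read data bits from positions 3,5,6,7,9,10,11,12,13,14,15,17,18,19,20,21,22,23,24,25,26,27,28,29,30,31: 01101001000111111110001010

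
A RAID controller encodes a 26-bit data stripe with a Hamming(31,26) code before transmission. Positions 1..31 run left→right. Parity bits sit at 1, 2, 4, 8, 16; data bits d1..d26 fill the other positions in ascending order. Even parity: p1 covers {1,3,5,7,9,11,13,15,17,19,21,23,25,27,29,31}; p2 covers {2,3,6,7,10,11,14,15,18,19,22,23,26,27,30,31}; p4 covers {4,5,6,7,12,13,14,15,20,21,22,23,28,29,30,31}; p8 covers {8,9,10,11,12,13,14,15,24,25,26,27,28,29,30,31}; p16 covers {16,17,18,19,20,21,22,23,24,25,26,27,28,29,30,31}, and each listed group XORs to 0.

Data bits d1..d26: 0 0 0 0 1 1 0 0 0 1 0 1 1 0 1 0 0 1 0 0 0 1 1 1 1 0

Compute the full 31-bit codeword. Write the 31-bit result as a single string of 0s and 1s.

1000000111000100110100100011110

Place data at non-parity positions: p1 p2 0 p4 0 0 0 p8 1 1 0 0 0 1 0 p16 1 1 0 1 0 0 1 0 0 0 1 1 1 1 0
p1 (pos 1,3,5,7,9,11,13,15,17,19,21,23,25,27,29,31): XOR of data positions = 0⊕0⊕0⊕1⊕0⊕0⊕0⊕1⊕0⊕0⊕1⊕0⊕1⊕1⊕0 = 1
p2 (pos 2,3,6,7,10,11,14,15,18,19,22,23,26,27,30,31): XOR of data positions = 0⊕0⊕0⊕1⊕0⊕1⊕0⊕1⊕0⊕0⊕1⊕0⊕1⊕1⊕0 = 0
p4 (pos 4,5,6,7,12,13,14,15,20,21,22,23,28,29,30,31): XOR of data positions = 0⊕0⊕0⊕0⊕0⊕1⊕0⊕1⊕0⊕0⊕1⊕1⊕1⊕1⊕0 = 0
p8 (pos 8,9,10,11,12,13,14,15,24,25,26,27,28,29,30,31): XOR of data positions = 1⊕1⊕0⊕0⊕0⊕1⊕0⊕0⊕0⊕0⊕1⊕1⊕1⊕1⊕0 = 1
p16 (pos 16,17,18,19,20,21,22,23,24,25,26,27,28,29,30,31): XOR of data positions = 1⊕1⊕0⊕1⊕0⊕0⊕1⊕0⊕0⊕0⊕1⊕1⊕1⊕1⊕0 = 0
Codeword: 1000000111000100110100100011110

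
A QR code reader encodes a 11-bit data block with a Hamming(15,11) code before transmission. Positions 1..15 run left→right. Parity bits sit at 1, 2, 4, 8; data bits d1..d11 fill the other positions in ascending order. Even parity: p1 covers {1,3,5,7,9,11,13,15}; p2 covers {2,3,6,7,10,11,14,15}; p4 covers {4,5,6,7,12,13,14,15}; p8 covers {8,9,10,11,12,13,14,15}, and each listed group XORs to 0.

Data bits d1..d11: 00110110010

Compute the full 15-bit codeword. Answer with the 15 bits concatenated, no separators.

010101110110010

Place data at non-parity positions: p1 p2 0 p4 0 1 1 p8 0 1 1 0 0 1 0
p1 (pos 1,3,5,7,9,11,13,15): XOR of data positions = 0⊕0⊕1⊕0⊕1⊕0⊕0 = 0
p2 (pos 2,3,6,7,10,11,14,15): XOR of data positions = 0⊕1⊕1⊕1⊕1⊕1⊕0 = 1
p4 (pos 4,5,6,7,12,13,14,15): XOR of data positions = 0⊕1⊕1⊕0⊕0⊕1⊕0 = 1
p8 (pos 8,9,10,11,12,13,14,15): XOR of data positions = 0⊕1⊕1⊕0⊕0⊕1⊕0 = 1
Codeword: 010101110110010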